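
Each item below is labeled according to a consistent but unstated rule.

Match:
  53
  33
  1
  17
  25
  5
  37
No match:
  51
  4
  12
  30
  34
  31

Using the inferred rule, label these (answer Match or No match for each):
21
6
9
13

Match, No match, Match, Match

The distinguishing property — ≡ 1 (mod 4) — holds for all the 'Match' cases and none of the 'No match' cases.
21: 21 mod 4 = 1 — has this property, so Match. 6: 6 mod 4 = 2 — doesn't qualify, so No match. 9: 9 mod 4 = 1 — has this property, so Match. 13: 13 mod 4 = 1 — has this property, so Match.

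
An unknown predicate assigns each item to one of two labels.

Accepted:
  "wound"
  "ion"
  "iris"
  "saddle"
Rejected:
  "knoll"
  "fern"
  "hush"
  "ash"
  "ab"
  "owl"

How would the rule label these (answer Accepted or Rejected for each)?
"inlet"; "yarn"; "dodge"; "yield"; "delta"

Accepted, Rejected, Accepted, Accepted, Accepted

A rule that fits every label: has ≥ 2 vowels — true of each 'Accepted' example, false of each 'Rejected' one.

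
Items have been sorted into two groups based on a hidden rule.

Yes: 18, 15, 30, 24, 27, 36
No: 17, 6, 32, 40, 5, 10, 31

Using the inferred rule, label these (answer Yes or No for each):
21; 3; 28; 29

The common property of the 'Yes' items is: multiple of 3 AND at least 10. No 'No' item has it.
21 → 21 = 3·7, 21 ≥ 10 → Yes.
3 → 3 = 3·1, 3 < 10 → No.
28 → 28 = 3·9 + 1, 28 ≥ 10 → No.
29 → 29 = 3·9 + 2, 29 ≥ 10 → No.

Yes, No, No, No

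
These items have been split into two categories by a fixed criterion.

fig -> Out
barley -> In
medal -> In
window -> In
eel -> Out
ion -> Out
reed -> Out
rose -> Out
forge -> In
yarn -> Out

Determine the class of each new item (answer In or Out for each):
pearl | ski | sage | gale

All 'In' examples share one property — length ≥ 5 — and every 'Out' example lacks it.
pearl: length 5 — satisfies this, so In.
ski: length 3 — lacks this property, so Out.
sage: length 4 — lacks this property, so Out.
gale: length 4 — lacks this property, so Out.

In, Out, Out, Out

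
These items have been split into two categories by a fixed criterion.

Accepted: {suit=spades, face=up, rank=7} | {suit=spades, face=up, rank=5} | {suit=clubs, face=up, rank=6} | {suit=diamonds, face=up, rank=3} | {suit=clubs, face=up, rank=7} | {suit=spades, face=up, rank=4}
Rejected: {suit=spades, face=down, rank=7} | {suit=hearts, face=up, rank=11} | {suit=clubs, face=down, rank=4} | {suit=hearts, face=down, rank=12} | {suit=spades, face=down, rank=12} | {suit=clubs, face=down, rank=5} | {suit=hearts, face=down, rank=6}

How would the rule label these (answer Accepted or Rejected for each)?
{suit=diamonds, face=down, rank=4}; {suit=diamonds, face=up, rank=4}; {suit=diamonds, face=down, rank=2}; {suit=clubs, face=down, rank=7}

Rejected, Accepted, Rejected, Rejected

A rule that fits every label: face is up AND rank ≤ 7 — true of each 'Accepted' example, false of each 'Rejected' one.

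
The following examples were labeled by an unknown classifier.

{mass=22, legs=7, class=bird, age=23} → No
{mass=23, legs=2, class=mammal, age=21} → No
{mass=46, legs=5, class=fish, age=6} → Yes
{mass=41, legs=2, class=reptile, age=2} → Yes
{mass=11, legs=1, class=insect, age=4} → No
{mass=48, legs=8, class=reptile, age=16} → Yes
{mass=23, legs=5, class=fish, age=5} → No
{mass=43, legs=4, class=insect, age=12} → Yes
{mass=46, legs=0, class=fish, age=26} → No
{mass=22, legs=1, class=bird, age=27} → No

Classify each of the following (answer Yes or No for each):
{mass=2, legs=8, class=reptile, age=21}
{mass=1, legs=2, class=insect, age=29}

No, No

A rule that fits every label: mass ≥ 41 AND age ≤ 16 — true of each 'Yes' example, false of each 'No' one.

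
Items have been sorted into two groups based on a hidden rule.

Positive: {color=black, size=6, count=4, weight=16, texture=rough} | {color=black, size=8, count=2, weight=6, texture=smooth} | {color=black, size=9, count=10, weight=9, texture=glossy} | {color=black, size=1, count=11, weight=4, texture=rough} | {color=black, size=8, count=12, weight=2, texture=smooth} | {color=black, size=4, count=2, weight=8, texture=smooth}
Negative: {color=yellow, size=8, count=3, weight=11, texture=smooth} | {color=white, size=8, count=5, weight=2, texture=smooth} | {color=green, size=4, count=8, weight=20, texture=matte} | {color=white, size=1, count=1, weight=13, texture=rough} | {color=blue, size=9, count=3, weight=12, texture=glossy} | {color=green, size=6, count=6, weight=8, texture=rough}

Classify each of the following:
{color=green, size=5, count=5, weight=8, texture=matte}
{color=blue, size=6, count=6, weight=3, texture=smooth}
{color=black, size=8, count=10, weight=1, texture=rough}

Negative, Negative, Positive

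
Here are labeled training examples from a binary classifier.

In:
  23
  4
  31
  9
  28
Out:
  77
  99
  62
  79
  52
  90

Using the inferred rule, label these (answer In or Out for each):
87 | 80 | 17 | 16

Out, Out, In, In

The common property of the 'In' items is: at most 31. No 'Out' item has it.
87 — 87 > 31, hence Out.
80 — 80 > 31, hence Out.
17 — 17 ≤ 31, hence In.
16 — 16 ≤ 31, hence In.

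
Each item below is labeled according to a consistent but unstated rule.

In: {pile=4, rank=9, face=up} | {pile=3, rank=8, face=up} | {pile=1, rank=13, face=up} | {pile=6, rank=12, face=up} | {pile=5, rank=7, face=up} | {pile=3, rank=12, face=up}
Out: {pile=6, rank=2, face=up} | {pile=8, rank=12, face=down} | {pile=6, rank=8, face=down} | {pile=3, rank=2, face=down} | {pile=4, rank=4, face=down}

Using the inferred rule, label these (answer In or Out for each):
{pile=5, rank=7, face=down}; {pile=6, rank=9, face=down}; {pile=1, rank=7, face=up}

Out, Out, In

Every 'In' example satisfies: face is up AND rank ≥ 4. None of the 'Out' examples do.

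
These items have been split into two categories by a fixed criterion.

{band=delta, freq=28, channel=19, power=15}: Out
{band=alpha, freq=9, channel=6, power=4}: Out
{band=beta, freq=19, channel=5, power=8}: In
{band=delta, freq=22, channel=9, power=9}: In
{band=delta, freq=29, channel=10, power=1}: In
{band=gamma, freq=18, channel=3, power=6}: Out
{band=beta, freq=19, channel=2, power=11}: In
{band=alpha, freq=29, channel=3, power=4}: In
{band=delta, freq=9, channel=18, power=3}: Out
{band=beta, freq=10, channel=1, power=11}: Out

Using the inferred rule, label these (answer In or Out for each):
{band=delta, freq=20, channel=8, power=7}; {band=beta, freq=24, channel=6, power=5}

The distinguishing property — power ≤ 11 AND freq ≥ 19 — holds for all the 'In' cases and none of the 'Out' cases.
{band=delta, freq=20, channel=8, power=7}: power = 7, freq = 20 — matches, so In. {band=beta, freq=24, channel=6, power=5}: power = 5, freq = 24 — matches, so In.

In, In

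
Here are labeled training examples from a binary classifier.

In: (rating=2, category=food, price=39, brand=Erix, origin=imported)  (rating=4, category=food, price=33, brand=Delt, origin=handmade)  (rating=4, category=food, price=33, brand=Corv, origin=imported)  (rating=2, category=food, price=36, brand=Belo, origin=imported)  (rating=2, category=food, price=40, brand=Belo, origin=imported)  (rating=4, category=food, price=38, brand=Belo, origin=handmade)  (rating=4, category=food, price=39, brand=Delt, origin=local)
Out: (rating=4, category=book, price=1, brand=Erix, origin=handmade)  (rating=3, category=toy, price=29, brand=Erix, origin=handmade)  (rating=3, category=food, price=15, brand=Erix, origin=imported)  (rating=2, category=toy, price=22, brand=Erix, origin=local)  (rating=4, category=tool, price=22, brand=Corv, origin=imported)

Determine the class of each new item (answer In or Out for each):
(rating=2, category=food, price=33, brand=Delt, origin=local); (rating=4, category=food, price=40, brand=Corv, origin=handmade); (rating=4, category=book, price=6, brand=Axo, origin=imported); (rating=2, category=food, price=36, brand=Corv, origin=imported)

In, In, Out, In

The distinguishing property — price ≥ 33 — holds for all the 'In' cases and none of the 'Out' cases.
(rating=2, category=food, price=33, brand=Delt, origin=local) — price = 33, hence In.
(rating=4, category=food, price=40, brand=Corv, origin=handmade) — price = 40, hence In.
(rating=4, category=book, price=6, brand=Axo, origin=imported) — price = 6, hence Out.
(rating=2, category=food, price=36, brand=Corv, origin=imported) — price = 36, hence In.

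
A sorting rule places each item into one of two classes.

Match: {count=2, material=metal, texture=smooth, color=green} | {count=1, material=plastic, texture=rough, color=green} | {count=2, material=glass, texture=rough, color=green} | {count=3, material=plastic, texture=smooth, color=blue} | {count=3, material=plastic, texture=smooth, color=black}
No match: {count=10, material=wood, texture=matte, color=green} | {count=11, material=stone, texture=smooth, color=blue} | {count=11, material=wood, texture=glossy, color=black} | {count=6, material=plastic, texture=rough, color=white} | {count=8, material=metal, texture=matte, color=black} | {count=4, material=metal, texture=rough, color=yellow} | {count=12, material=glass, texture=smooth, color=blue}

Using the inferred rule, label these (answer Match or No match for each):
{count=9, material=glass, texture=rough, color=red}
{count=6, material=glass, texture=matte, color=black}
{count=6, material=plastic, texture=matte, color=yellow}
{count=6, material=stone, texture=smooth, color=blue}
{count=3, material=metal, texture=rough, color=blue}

No match, No match, No match, No match, Match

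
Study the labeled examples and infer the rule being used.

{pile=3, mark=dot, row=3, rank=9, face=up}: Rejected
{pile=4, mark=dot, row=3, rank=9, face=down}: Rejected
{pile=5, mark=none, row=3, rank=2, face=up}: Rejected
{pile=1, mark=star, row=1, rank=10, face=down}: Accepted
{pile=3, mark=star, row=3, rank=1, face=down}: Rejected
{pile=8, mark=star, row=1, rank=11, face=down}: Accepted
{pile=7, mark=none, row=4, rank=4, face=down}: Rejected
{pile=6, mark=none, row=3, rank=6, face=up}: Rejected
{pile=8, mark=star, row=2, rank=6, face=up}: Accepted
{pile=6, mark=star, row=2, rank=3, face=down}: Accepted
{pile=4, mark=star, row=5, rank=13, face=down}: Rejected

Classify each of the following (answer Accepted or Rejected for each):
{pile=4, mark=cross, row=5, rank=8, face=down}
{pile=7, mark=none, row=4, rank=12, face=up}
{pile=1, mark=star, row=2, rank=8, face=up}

Rule: row ≤ 2. This holds for each 'Accepted' example and fails for each 'Rejected' one.
Rejected: {pile=4, mark=cross, row=5, rank=8, face=down}, since row = 5. Rejected: {pile=7, mark=none, row=4, rank=12, face=up}, since row = 4. Accepted: {pile=1, mark=star, row=2, rank=8, face=up}, since row = 2.

Rejected, Rejected, Accepted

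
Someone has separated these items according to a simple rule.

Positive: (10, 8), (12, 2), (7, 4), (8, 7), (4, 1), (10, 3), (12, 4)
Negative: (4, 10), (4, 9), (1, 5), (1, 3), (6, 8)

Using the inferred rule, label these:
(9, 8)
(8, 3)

Every 'Positive' example satisfies: first > second. None of the 'Negative' examples do.
Positive: (9, 8), since 9 > 8. Positive: (8, 3), since 8 > 3.

Positive, Positive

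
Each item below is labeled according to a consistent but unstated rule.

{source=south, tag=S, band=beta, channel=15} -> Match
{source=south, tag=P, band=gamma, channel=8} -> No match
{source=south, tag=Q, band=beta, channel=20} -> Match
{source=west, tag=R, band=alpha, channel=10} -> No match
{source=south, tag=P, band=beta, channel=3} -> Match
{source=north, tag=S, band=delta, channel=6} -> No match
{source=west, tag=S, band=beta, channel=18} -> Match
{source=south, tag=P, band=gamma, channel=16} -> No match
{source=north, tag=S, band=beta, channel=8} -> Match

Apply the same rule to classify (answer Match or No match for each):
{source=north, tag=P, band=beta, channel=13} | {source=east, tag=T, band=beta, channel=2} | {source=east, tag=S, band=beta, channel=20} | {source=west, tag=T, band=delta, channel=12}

Match, Match, Match, No match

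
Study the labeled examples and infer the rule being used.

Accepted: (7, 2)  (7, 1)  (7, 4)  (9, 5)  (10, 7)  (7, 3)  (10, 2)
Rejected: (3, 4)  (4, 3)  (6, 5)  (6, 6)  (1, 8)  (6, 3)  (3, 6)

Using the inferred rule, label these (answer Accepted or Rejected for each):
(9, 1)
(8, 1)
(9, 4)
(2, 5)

Accepted, Accepted, Accepted, Rejected

The rule appears to be: first ≥ 7.
(9, 1): first 9, has this property → Accepted. (8, 1): first 8, has this property → Accepted. (9, 4): first 9, has this property → Accepted. (2, 5): first 2, fails the rule → Rejected.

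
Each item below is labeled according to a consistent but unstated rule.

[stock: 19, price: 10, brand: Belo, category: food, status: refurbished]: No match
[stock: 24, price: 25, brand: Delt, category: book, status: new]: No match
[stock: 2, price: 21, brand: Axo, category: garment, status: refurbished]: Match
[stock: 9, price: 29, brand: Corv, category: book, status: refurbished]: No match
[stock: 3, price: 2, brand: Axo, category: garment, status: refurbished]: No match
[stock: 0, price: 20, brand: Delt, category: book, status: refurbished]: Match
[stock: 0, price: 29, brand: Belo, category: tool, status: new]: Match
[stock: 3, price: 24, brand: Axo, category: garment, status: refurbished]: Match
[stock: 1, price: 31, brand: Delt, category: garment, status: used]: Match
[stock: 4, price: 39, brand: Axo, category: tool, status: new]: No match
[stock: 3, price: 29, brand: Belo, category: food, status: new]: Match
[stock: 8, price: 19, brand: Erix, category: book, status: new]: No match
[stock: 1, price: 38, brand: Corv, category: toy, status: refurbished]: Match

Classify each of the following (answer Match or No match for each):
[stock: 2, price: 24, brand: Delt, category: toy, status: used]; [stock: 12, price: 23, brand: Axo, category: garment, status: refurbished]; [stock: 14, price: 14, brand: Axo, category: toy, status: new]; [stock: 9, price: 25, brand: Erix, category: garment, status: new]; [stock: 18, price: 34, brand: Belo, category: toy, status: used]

Match, No match, No match, No match, No match

'Match' ⟺ price ≥ 10 AND stock ≤ 3.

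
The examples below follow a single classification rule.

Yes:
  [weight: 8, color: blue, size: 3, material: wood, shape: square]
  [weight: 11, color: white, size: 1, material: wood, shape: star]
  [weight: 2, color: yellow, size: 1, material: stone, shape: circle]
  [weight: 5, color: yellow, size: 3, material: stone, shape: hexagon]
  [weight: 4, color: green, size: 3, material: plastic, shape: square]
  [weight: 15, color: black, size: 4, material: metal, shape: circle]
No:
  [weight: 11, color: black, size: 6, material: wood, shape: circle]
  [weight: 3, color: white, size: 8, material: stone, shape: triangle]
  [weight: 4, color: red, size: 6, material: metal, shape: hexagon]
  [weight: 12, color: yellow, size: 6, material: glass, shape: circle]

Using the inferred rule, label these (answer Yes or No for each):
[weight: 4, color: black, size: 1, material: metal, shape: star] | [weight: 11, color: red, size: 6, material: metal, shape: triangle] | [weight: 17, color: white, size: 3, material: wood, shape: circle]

Yes, No, Yes

The pattern is that an item is 'Yes' exactly when: size ≤ 4.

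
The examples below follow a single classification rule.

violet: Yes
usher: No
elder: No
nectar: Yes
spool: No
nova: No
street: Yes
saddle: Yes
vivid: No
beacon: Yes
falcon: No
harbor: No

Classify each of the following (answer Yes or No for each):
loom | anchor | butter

The common property of the 'Yes' items is: even length AND contains 'e'. No 'No' item has it.
loom — length 4, no 'e', hence No.
anchor — length 6, no 'e', hence No.
butter — length 6, has 'e', hence Yes.

No, No, Yes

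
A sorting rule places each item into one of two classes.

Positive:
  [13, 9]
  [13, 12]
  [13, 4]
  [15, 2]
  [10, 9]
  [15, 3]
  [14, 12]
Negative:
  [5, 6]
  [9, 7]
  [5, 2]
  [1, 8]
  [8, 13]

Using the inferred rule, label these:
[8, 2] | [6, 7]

The classifier is using: first ≥ 10.
[8, 2]: Negative (first 8). [6, 7]: Negative (first 6).

Negative, Negative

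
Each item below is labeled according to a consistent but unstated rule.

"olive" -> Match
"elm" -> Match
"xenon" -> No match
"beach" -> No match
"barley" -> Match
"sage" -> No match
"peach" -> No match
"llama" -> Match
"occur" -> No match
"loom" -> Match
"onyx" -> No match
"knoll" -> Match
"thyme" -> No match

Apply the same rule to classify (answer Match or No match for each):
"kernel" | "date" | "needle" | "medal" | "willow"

Match, No match, Match, Match, Match

The common property of the 'Match' items is: contains 'l'. No 'No match' item has it.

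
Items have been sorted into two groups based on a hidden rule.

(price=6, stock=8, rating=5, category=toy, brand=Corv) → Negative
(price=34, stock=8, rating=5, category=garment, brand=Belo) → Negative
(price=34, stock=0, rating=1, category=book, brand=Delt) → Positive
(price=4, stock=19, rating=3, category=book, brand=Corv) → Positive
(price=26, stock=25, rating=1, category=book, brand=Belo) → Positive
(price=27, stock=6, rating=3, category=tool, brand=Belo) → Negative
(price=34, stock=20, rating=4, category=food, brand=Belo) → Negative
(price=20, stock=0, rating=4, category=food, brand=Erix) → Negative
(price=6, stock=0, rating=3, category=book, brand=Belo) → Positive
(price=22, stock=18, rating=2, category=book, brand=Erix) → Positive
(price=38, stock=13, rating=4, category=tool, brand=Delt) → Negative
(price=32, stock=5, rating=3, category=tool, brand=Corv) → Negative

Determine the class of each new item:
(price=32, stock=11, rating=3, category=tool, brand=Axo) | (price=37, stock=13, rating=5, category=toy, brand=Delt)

The simplest hypothesis consistent with all the labels is: category is book.
(price=32, stock=11, rating=3, category=tool, brand=Axo): category is tool — fails the rule, so Negative.
(price=37, stock=13, rating=5, category=toy, brand=Delt): category is toy — fails the rule, so Negative.

Negative, Negative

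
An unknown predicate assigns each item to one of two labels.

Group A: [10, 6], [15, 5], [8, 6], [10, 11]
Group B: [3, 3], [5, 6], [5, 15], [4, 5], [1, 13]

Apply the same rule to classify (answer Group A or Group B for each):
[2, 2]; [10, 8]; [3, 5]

Group B, Group A, Group B

Rule: first ≥ 6. This holds for each 'Group A' example and fails for each 'Group B' one.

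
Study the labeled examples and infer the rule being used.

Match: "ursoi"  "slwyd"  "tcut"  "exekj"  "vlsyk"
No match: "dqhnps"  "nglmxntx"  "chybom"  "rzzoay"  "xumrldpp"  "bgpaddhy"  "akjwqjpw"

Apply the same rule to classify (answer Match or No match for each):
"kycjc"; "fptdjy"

Match, No match

Every 'Match' example satisfies: length ≤ 5. None of the 'No match' examples do.
"kycjc": length 5 — fits, so Match. "fptdjy": length 6 — fails the rule, so No match.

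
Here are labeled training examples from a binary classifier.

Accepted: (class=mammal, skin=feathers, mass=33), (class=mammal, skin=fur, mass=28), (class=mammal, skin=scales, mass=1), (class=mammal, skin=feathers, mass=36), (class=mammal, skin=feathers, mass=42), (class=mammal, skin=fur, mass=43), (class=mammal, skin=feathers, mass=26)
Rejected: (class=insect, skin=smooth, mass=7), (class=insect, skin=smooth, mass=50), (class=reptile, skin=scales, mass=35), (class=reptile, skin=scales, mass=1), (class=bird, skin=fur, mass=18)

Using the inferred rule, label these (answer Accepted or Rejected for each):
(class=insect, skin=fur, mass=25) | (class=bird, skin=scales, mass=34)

The simplest hypothesis consistent with all the labels is: class is mammal.
(class=insect, skin=fur, mass=25) — class is insect, hence Rejected. (class=bird, skin=scales, mass=34) — class is bird, hence Rejected.

Rejected, Rejected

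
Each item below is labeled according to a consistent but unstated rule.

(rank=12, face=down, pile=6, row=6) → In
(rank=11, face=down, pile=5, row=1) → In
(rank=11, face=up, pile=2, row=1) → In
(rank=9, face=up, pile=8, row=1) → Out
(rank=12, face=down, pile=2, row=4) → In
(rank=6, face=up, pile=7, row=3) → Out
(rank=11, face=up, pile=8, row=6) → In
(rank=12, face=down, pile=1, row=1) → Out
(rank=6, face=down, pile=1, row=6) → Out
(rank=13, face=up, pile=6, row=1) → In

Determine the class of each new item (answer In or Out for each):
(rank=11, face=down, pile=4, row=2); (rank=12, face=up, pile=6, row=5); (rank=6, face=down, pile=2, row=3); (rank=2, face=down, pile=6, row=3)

A rule that fits every label: pile ≥ 2 AND rank ≥ 11 — true of each 'In' example, false of each 'Out' one.
(rank=11, face=down, pile=4, row=2): pile = 4, rank = 11 — has this property, so In. (rank=12, face=up, pile=6, row=5): pile = 6, rank = 12 — has this property, so In. (rank=6, face=down, pile=2, row=3): pile = 2, rank = 6 — doesn't qualify, so Out. (rank=2, face=down, pile=6, row=3): pile = 6, rank = 2 — doesn't qualify, so Out.

In, In, Out, Out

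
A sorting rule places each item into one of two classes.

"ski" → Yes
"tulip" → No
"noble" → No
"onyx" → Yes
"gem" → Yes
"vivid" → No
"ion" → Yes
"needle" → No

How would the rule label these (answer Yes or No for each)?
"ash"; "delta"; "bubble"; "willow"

Yes, No, No, No

The simplest hypothesis consistent with all the labels is: length ≤ 4.
"ash" → length 3 → Yes. "delta" → length 5 → No. "bubble" → length 6 → No. "willow" → length 6 → No.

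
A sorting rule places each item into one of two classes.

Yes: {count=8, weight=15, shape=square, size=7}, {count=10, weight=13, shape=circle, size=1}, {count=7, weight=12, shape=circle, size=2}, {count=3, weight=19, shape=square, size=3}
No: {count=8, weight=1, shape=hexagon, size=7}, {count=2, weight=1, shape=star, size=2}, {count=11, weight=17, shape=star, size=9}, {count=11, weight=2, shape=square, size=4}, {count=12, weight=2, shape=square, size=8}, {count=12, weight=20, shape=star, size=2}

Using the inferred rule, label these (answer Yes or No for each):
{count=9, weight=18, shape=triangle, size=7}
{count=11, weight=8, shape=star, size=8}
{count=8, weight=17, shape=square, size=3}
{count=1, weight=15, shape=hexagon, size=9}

A rule that fits every label: count ≤ 10 AND weight ≥ 2 — true of each 'Yes' example, false of each 'No' one.
Yes: {count=9, weight=18, shape=triangle, size=7}, since count = 9, weight = 18.
No: {count=11, weight=8, shape=star, size=8}, since count = 11, weight = 8.
Yes: {count=8, weight=17, shape=square, size=3}, since count = 8, weight = 17.
Yes: {count=1, weight=15, shape=hexagon, size=9}, since count = 1, weight = 15.

Yes, No, Yes, Yes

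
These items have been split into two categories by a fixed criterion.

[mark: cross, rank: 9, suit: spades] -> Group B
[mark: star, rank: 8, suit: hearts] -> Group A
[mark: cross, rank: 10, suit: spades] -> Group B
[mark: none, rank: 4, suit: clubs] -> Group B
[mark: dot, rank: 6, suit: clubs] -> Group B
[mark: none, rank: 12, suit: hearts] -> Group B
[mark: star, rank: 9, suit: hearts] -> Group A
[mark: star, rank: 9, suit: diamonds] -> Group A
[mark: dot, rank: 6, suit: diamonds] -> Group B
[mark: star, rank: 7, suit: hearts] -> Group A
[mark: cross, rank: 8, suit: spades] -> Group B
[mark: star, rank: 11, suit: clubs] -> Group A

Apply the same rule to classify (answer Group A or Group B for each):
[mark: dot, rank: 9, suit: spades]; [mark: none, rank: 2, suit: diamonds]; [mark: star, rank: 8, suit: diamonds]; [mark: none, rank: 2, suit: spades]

Rule: mark is star. This holds for each 'Group A' example and fails for each 'Group B' one.
[mark: dot, rank: 9, suit: spades]: mark is dot, doesn't match → Group B. [mark: none, rank: 2, suit: diamonds]: mark is none, doesn't match → Group B. [mark: star, rank: 8, suit: diamonds]: mark is star, checks out → Group A. [mark: none, rank: 2, suit: spades]: mark is none, doesn't match → Group B.

Group B, Group B, Group A, Group B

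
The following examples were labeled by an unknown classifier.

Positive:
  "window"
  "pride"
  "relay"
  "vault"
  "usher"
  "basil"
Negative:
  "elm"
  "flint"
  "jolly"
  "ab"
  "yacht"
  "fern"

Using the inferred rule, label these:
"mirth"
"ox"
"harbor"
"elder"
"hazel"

Negative, Negative, Positive, Positive, Positive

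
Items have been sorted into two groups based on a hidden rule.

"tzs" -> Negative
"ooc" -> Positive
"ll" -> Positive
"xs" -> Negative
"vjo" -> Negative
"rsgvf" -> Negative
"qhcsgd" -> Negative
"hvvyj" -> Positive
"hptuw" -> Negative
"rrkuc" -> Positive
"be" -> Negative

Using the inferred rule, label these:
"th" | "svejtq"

Negative, Negative

The distinguishing property — has a double letter — holds for all the 'Positive' cases and none of the 'Negative' cases.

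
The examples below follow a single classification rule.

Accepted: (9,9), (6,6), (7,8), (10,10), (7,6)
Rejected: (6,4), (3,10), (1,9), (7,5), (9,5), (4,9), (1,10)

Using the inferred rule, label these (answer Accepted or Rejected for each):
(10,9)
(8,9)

The simplest hypothesis consistent with all the labels is: min ≥ 6.
(10,9) — min 9, hence Accepted. (8,9) — min 8, hence Accepted.

Accepted, Accepted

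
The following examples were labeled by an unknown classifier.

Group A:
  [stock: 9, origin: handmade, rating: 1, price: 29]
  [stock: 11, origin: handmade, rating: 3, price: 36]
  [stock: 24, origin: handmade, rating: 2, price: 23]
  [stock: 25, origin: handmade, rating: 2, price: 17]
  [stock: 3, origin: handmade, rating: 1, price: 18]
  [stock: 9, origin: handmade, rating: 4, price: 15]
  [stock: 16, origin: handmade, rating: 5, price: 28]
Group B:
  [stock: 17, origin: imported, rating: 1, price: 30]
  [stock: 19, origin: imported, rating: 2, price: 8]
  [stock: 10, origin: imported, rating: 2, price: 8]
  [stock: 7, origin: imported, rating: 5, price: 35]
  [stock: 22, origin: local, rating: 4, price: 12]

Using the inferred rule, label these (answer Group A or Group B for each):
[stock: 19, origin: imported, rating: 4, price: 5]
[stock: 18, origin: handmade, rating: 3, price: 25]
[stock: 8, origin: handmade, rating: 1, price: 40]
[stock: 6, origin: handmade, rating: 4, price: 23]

Group B, Group A, Group A, Group A

Every 'Group A' example satisfies: origin is handmade. None of the 'Group B' examples do.
Group B: [stock: 19, origin: imported, rating: 4, price: 5], since origin is imported. Group A: [stock: 18, origin: handmade, rating: 3, price: 25], since origin is handmade. Group A: [stock: 8, origin: handmade, rating: 1, price: 40], since origin is handmade. Group A: [stock: 6, origin: handmade, rating: 4, price: 23], since origin is handmade.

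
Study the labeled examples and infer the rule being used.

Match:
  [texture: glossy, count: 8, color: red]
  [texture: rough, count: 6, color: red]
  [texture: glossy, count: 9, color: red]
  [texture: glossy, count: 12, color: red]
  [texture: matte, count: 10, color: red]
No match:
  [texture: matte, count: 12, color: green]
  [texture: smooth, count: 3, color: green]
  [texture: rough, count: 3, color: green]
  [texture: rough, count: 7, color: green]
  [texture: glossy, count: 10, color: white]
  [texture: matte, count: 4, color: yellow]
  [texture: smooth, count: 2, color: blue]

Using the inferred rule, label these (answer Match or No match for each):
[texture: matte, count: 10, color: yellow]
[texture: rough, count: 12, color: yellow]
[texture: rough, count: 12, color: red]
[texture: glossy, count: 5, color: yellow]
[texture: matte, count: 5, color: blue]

Rule: color is red. This holds for each 'Match' example and fails for each 'No match' one.
No match: [texture: matte, count: 10, color: yellow], since color is yellow.
No match: [texture: rough, count: 12, color: yellow], since color is yellow.
Match: [texture: rough, count: 12, color: red], since color is red.
No match: [texture: glossy, count: 5, color: yellow], since color is yellow.
No match: [texture: matte, count: 5, color: blue], since color is blue.

No match, No match, Match, No match, No match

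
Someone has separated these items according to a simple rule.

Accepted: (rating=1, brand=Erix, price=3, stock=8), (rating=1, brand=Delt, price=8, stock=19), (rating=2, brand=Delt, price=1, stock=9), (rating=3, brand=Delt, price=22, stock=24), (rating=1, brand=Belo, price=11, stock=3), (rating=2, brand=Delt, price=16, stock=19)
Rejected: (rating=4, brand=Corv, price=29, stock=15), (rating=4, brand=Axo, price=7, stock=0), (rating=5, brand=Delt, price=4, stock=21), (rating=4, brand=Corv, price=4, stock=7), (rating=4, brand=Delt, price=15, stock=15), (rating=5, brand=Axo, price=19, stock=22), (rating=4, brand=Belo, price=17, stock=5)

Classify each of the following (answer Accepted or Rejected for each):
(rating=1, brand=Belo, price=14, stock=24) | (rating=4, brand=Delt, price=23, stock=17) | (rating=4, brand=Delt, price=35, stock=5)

Accepted, Rejected, Rejected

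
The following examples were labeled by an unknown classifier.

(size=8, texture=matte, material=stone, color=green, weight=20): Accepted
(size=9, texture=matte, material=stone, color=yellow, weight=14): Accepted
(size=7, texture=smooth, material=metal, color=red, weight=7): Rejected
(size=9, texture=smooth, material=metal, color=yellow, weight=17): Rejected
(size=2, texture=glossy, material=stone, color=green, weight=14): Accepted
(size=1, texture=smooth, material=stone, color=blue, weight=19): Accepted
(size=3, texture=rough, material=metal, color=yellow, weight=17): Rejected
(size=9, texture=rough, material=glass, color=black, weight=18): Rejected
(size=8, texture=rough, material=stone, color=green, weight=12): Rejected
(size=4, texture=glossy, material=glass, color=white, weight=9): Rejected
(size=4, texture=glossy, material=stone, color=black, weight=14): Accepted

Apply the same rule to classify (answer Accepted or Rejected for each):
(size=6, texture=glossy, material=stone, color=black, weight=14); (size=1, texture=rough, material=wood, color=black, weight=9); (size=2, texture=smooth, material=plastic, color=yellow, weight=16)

Accepted, Rejected, Rejected

Every 'Accepted' example satisfies: material is stone AND weight ≥ 14. None of the 'Rejected' examples do.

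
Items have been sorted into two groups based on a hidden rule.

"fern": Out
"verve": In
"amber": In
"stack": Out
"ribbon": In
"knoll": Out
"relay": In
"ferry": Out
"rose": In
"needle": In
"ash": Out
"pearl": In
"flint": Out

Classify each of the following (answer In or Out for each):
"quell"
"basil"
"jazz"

In, In, Out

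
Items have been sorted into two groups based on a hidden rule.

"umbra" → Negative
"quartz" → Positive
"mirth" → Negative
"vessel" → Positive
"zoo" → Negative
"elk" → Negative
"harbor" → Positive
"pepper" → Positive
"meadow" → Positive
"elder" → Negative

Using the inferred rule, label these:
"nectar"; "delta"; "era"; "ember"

Positive, Negative, Negative, Negative

All 'Positive' examples share one property — even length — and every 'Negative' example lacks it.
Positive: "nectar", since length 6.
Negative: "delta", since length 5.
Negative: "era", since length 3.
Negative: "ember", since length 5.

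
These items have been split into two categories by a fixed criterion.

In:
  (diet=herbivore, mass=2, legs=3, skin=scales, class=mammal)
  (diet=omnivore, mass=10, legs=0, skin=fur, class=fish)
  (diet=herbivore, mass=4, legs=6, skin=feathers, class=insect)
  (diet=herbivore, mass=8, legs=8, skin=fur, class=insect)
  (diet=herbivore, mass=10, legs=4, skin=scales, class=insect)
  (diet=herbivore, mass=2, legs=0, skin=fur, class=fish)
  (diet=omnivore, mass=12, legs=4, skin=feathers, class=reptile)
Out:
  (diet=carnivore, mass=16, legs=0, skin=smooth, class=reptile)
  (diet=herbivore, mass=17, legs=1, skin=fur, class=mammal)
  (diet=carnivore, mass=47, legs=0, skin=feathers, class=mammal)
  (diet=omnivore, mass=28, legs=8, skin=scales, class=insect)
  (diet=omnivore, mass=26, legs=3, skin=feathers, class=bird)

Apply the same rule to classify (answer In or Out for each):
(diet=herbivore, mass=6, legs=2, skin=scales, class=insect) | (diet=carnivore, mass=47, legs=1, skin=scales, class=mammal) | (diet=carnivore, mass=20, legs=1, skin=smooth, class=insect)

In, Out, Out

All 'In' examples share one property — mass ≤ 12 — and every 'Out' example lacks it.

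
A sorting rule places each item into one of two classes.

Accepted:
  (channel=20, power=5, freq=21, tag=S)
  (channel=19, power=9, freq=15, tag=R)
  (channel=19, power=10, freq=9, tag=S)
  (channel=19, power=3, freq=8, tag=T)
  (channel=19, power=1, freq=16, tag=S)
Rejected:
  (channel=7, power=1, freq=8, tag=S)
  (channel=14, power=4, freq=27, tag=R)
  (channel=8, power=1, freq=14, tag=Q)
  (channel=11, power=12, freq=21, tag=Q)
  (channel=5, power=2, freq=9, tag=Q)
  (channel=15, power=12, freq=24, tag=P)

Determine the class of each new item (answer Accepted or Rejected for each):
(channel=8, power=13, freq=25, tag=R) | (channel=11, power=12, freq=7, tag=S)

One predicate separates the groups cleanly: channel ≥ 19.
(channel=8, power=13, freq=25, tag=R) — channel = 8, hence Rejected. (channel=11, power=12, freq=7, tag=S) — channel = 11, hence Rejected.

Rejected, Rejected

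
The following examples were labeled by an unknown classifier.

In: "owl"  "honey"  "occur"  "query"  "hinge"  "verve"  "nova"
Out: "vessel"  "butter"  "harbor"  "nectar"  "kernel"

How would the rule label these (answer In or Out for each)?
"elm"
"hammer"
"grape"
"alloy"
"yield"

In, Out, In, In, In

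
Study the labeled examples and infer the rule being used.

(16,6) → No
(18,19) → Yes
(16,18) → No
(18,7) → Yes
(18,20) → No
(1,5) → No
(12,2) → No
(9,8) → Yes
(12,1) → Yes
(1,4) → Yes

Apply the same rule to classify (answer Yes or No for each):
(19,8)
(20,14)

All 'Yes' examples share one property — sum is odd — and every 'No' example lacks it.
(19,8): Yes (19+8 = 27). (20,14): No (20+14 = 34).

Yes, No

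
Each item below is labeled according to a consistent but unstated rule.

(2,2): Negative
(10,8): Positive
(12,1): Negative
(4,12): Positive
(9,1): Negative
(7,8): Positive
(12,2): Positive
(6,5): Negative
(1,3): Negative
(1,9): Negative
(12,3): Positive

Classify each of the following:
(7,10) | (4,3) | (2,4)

Positive, Negative, Negative

The simplest hypothesis consistent with all the labels is: sum ≥ 14.
(7,10): 7+10 = 17, qualifies → Positive.
(4,3): 4+3 = 7, fails the rule → Negative.
(2,4): 2+4 = 6, fails the rule → Negative.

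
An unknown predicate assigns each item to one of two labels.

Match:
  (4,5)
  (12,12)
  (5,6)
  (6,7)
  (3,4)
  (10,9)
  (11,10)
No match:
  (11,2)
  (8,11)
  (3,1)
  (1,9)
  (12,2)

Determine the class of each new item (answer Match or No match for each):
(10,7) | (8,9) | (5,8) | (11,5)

No match, Match, No match, No match

The simplest hypothesis consistent with all the labels is: |first − second| ≤ 1.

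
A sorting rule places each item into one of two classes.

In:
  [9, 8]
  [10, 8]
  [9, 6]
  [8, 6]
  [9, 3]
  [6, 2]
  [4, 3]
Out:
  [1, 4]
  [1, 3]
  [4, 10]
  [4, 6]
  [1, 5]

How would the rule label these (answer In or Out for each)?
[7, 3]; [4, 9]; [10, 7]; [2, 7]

In, Out, In, Out

One predicate separates the groups cleanly: first > second.
[7, 3]: 7 > 3 — satisfies this, so In. [4, 9]: 4 < 9 — does not pass, so Out. [10, 7]: 10 > 7 — satisfies this, so In. [2, 7]: 2 < 7 — does not pass, so Out.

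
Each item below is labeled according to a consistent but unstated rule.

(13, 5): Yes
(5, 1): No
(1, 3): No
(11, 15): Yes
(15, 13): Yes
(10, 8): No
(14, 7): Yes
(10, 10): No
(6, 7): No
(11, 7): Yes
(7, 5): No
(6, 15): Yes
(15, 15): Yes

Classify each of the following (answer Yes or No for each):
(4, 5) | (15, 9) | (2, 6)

No, Yes, No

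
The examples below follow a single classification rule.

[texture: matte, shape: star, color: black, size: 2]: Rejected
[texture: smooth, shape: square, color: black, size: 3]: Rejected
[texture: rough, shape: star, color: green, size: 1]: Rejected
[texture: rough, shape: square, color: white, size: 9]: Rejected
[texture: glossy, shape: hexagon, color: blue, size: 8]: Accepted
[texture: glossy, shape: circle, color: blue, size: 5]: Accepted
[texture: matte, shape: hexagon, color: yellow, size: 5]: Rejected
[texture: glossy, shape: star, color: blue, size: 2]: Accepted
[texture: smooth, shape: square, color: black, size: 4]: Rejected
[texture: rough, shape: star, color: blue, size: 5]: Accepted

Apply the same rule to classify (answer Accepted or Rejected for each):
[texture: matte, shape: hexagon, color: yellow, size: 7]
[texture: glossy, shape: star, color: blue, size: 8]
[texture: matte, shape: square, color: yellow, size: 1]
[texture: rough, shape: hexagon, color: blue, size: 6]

Rejected, Accepted, Rejected, Accepted

'Accepted' ⟺ color is blue.
[texture: matte, shape: hexagon, color: yellow, size: 7] → color is yellow → Rejected.
[texture: glossy, shape: star, color: blue, size: 8] → color is blue → Accepted.
[texture: matte, shape: square, color: yellow, size: 1] → color is yellow → Rejected.
[texture: rough, shape: hexagon, color: blue, size: 6] → color is blue → Accepted.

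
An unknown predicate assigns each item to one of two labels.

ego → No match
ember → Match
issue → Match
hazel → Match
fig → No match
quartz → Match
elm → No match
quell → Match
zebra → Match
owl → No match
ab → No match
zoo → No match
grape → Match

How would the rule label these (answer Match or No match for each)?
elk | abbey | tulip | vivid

All 'Match' examples share one property — length ≥ 5 — and every 'No match' example lacks it.
elk: length 3 — does not satisfy this, so No match. abbey: length 5 — passes, so Match. tulip: length 5 — passes, so Match. vivid: length 5 — passes, so Match.

No match, Match, Match, Match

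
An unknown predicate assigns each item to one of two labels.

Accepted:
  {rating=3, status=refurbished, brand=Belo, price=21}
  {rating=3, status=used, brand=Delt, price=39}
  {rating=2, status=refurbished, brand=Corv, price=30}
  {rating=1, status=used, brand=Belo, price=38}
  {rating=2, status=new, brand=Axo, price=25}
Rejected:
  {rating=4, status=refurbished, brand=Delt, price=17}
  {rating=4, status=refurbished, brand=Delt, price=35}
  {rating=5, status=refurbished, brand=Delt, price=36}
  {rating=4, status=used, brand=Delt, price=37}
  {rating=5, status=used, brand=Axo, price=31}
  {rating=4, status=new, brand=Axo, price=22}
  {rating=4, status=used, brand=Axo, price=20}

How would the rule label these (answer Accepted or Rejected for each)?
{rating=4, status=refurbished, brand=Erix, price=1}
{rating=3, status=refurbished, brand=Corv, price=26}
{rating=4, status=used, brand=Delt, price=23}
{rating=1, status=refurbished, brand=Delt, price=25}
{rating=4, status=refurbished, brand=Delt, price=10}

Rejected, Accepted, Rejected, Accepted, Rejected

The classifier is using: rating ≤ 3.
{rating=4, status=refurbished, brand=Erix, price=1}: rating = 4, does not fit → Rejected.
{rating=3, status=refurbished, brand=Corv, price=26}: rating = 3, has this property → Accepted.
{rating=4, status=used, brand=Delt, price=23}: rating = 4, does not fit → Rejected.
{rating=1, status=refurbished, brand=Delt, price=25}: rating = 1, has this property → Accepted.
{rating=4, status=refurbished, brand=Delt, price=10}: rating = 4, does not fit → Rejected.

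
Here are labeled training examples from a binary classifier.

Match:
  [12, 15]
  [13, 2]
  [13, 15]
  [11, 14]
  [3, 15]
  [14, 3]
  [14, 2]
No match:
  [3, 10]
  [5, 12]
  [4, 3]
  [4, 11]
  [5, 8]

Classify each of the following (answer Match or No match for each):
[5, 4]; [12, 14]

The rule appears to be: max ≥ 13.
[5, 4] — max 5, hence No match.
[12, 14] — max 14, hence Match.

No match, Match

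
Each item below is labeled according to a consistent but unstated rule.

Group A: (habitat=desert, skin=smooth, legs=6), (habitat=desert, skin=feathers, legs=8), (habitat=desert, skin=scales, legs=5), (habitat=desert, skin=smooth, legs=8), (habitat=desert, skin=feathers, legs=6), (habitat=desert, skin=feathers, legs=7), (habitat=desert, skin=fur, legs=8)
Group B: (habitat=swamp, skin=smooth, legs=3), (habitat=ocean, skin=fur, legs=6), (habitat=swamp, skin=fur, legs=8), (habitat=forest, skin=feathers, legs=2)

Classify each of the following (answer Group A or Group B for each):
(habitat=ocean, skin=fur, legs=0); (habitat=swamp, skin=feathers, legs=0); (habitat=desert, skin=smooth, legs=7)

The distinguishing property — habitat is desert — holds for all the 'Group A' cases and none of the 'Group B' cases.
(habitat=ocean, skin=fur, legs=0) → habitat is ocean → Group B.
(habitat=swamp, skin=feathers, legs=0) → habitat is swamp → Group B.
(habitat=desert, skin=smooth, legs=7) → habitat is desert → Group A.

Group B, Group B, Group A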